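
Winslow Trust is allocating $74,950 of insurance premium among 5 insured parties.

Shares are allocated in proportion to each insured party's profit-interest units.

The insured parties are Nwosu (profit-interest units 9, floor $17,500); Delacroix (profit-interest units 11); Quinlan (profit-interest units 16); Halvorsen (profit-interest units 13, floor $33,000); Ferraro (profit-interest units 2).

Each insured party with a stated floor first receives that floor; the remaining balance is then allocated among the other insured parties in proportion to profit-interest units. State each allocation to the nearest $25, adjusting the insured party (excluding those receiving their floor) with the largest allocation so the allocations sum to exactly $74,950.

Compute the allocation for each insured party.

Minimums first: Nwosu $17,500; Halvorsen $33,000. Balance $24,450.
Balance split over remaining profit-interest units 29: Delacroix 9,274.14 → $9,275; Quinlan 13,489.66 → $13,500; Ferraro 1,686.21 → $1,675.

Nwosu: $17,500 | Delacroix: $9,275 | Quinlan: $13,500 | Halvorsen: $33,000 | Ferraro: $1,675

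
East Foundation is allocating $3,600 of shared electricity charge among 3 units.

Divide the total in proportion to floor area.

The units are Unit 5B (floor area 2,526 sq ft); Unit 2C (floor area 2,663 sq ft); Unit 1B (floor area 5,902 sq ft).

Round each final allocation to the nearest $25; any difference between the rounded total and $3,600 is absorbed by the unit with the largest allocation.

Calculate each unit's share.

Unit 5B: $825 · Unit 2C: $875 · Unit 1B: $1,900

Sum of floor area: 11,091.
Proportional shares: Unit 5B 2,526/11,091 × $3,600 = 819.91; Unit 2C 2,663/11,091 × $3,600 = 864.38; Unit 1B 5,902/11,091 × $3,600 = 1,915.72.
At nearest $25: Unit 5B $825; Unit 2C $875; Unit 1B $1,925. Sum = $3,625.
Difference $3,600 − $3,625 = −$25 applied to largest allocation (Unit 1B): Unit 1B becomes $1,900.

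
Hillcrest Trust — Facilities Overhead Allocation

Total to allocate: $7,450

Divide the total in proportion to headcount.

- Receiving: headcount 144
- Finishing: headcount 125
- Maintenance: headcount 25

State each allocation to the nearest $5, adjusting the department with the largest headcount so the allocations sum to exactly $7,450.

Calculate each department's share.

Receiving: $3,645 | Finishing: $3,170 | Maintenance: $635

Headcount total: 294.
Unrounded shares: Receiving 144/294 × $7,450 = 3,648.98; Finishing 125/294 × $7,450 = 3,167.52; Maintenance 25/294 × $7,450 = 633.50.
Rounded to nearest $5: Receiving $3,650; Finishing $3,170; Maintenance $635. Sum = $7,455.
Difference $7,450 − $7,455 = −$5 applied to largest headcount (Receiving): Receiving becomes $3,645.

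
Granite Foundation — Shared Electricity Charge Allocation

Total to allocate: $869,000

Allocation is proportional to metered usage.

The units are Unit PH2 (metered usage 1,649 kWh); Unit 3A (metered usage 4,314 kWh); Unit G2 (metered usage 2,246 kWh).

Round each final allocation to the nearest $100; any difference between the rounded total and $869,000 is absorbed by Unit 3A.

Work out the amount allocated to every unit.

Unit PH2: $174,600 · Unit 3A: $456,600 · Unit G2: $237,800

Combined metered usage = 8,209.
Unrounded shares: Unit PH2 1,649/8,209 × $869,000 = 174,562.19; Unit 3A 4,314/8,209 × $869,000 = 456,677.55; Unit G2 2,246/8,209 × $869,000 = 237,760.26.
At nearest $100: Unit PH2 $174,600; Unit 3A $456,700; Unit G2 $237,800. Sum = $869,100.
Difference $869,000 − $869,100 = −$100 applied to Unit 3A: Unit 3A becomes $456,600.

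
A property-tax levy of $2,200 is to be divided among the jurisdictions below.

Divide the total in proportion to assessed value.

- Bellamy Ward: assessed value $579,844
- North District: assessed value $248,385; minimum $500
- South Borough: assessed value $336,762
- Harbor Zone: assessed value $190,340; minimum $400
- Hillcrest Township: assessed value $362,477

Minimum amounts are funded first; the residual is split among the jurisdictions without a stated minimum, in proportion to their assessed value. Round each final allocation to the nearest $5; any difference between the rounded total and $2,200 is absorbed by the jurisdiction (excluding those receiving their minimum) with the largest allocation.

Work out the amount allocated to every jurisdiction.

Bellamy Ward: $590 · North District: $500 · South Borough: $340 · Harbor Zone: $400 · Hillcrest Township: $370

Fund the minimums — North District $500; Harbor Zone $400. Remaining pool $1,300.
Remaining pool split over remaining assessed value 1,279,083: Bellamy Ward 589.33 → $590; South Borough 342.27 → $340; Hillcrest Township 368.40 → $370.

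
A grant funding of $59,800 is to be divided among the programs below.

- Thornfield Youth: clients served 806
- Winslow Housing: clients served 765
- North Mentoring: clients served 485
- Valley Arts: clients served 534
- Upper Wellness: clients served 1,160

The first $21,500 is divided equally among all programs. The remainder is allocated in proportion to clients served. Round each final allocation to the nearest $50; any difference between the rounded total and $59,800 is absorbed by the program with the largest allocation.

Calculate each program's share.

Thornfield Youth: $12,550 · Winslow Housing: $12,100 · North Mentoring: $9,250 · Valley Arts: $9,750 · Upper Wellness: $16,150

First tranche $21,500 split equally: $4,300 each.
Remainder $38,300 by clients served (total 3,750): Thornfield Youth 8,231.95 → $8,250; Winslow Housing 7,813.20 → $7,800; North Mentoring 4,953.47 → $4,950; Valley Arts 5,453.92 → $5,450; Upper Wellness 11,847.47 → $11,850.
Totals: Thornfield Youth $4,300 + $8,250 = $12,550; Winslow Housing $4,300 + $7,800 = $12,100; North Mentoring $4,300 + $4,950 = $9,250; Valley Arts $4,300 + $5,450 = $9,750; Upper Wellness $4,300 + $11,850 = $16,150.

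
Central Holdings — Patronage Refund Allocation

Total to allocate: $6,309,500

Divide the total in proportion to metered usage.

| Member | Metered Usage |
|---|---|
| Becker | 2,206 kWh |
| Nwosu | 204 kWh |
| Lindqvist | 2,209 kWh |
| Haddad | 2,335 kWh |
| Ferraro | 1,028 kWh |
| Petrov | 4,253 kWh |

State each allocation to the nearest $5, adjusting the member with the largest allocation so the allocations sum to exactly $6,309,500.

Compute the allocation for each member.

Metered usage total: 12,235.
Proportional shares: Becker 2,206/12,235 × $6,309,500 = 1,137,618.06; Nwosu 204/12,235 × $6,309,500 = 105,201.31; Lindqvist 2,209/12,235 × $6,309,500 = 1,139,165.14; Haddad 2,335/12,235 × $6,309,500 = 1,204,142.42; Ferraro 1,028/12,235 × $6,309,500 = 530,132.08; Petrov 4,253/12,235 × $6,309,500 = 2,193,240.99.
At nearest $5: Becker $1,137,620; Nwosu $105,200; Lindqvist $1,139,165; Haddad $1,204,140; Ferraro $530,130; Petrov $2,193,240. Sum = $6,309,495.
Difference $6,309,500 − $6,309,495 = +$5 applied to largest allocation (Petrov): Petrov becomes $2,193,245.

Becker: $1,137,620 | Nwosu: $105,200 | Lindqvist: $1,139,165 | Haddad: $1,204,140 | Ferraro: $530,130 | Petrov: $2,193,245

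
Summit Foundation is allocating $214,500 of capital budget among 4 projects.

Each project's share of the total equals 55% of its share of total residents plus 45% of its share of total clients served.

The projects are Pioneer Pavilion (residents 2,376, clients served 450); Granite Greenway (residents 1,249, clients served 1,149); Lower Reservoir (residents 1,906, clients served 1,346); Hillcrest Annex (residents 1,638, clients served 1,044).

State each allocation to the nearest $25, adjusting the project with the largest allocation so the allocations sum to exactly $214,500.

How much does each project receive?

Residents total 7,169; clients served total 3,989.
Composite weights (55% residents + 45% clients served): Pioneer Pavilion 0.2330; Granite Greenway 0.2254; Lower Reservoir 0.2981; Hillcrest Annex 0.2434.
Pro-rata amounts: Pioneer Pavilion 49,989.10; Granite Greenway 48,357.15; Lower Reservoir 63,935.88; Hillcrest Annex 52,217.87.
At nearest $25: Pioneer Pavilion $50,000; Granite Greenway $48,350; Lower Reservoir $63,925; Hillcrest Annex $52,225. Sum = $214,500.
Sum already equals the total — no adjustment.

Pioneer Pavilion: $50,000 | Granite Greenway: $48,350 | Lower Reservoir: $63,925 | Hillcrest Annex: $52,225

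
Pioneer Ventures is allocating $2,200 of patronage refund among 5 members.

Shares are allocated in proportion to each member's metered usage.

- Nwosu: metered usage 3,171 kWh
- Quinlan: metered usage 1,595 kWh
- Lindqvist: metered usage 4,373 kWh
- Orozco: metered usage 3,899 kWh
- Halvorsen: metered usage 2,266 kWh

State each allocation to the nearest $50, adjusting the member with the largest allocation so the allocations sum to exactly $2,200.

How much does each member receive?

Combined metered usage = 15,304.
Unrounded shares: Nwosu 3,171/15,304 × $2,200 = 455.84; Quinlan 1,595/15,304 × $2,200 = 229.29; Lindqvist 4,373/15,304 × $2,200 = 628.63; Orozco 3,899/15,304 × $2,200 = 560.49; Halvorsen 2,266/15,304 × $2,200 = 325.74.
Rounded to nearest $50: Nwosu $450; Quinlan $250; Lindqvist $650; Orozco $550; Halvorsen $350. Sum = $2,250.
Difference $2,200 − $2,250 = −$50 applied to largest allocation (Lindqvist): Lindqvist becomes $600.

Nwosu: $450 · Quinlan: $250 · Lindqvist: $600 · Orozco: $550 · Halvorsen: $350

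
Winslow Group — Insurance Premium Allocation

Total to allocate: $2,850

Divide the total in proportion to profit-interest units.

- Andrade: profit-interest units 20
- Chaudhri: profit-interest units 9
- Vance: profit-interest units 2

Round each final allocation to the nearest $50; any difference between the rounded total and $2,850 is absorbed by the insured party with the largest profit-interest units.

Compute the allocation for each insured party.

Profit-interest units total: 31.
Raw shares: Andrade 20/31 × $2,850 = 1,838.71; Chaudhri 9/31 × $2,850 = 827.42; Vance 2/31 × $2,850 = 183.87.
At nearest $50: Andrade $1,850; Chaudhri $850; Vance $200. Sum = $2,900.
Difference $2,850 − $2,900 = −$50 applied to largest profit-interest units (Andrade): Andrade becomes $1,800.

Andrade: $1,800; Chaudhri: $850; Vance: $200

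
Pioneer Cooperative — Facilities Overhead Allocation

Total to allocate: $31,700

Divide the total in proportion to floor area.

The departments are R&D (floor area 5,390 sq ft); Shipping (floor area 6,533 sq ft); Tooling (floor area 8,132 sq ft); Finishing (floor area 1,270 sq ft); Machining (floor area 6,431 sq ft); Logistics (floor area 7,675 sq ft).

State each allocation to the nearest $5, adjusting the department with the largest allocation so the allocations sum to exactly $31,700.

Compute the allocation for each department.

R&D: $4,820 | Shipping: $5,845 | Tooling: $7,280 | Finishing: $1,135 | Machining: $5,755 | Logistics: $6,865

Sum of floor area: 35,431.
Pro-rata amounts: R&D 5,390/35,431 × $31,700 = 4,822.42; Shipping 6,533/35,431 × $31,700 = 5,845.05; Tooling 8,132/35,431 × $31,700 = 7,275.67; Finishing 1,270/35,431 × $31,700 = 1,136.26; Machining 6,431/35,431 × $31,700 = 5,753.79; Logistics 7,675/35,431 × $31,700 = 6,866.80.
At nearest $5: R&D $4,820; Shipping $5,845; Tooling $7,275; Finishing $1,135; Machining $5,755; Logistics $6,865. Sum = $31,695.
Difference $31,700 − $31,695 = +$5 applied to largest allocation (Tooling): Tooling becomes $7,280.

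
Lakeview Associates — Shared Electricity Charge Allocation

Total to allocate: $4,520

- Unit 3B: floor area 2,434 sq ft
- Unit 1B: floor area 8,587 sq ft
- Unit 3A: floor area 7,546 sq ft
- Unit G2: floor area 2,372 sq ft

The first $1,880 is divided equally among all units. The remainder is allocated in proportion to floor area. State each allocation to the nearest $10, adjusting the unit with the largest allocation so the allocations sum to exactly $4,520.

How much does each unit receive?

Unit 3B: $780 · Unit 1B: $1,550 · Unit 3A: $1,420 · Unit G2: $770

Equal tier: $1,880 ÷ 4 = $470 apiece.
Remainder $2,640 by floor area (total 20,939): Unit 3B 306.88 → $310; Unit 1B 1,082.65 → $1,080; Unit 3A 951.40 → $950; Unit G2 299.06 → $300.
Totals: Unit 3B $470 + $310 = $780; Unit 1B $470 + $1,080 = $1,550; Unit 3A $470 + $950 = $1,420; Unit G2 $470 + $300 = $770.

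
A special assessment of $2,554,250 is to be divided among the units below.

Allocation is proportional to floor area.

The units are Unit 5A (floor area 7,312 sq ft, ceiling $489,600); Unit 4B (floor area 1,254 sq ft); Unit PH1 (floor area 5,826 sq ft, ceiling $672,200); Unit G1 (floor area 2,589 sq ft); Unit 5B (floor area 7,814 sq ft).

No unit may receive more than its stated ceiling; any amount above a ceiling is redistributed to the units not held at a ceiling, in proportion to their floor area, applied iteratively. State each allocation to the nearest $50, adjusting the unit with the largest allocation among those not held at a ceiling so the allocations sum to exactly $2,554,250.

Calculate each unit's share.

Unit 5A: $489,600 | Unit 4B: $149,800 | Unit PH1: $672,200 | Unit G1: $309,250 | Unit 5B: $933,400

Sum of floor area: 24,795.
Proportional shares (ignoring caps): Unit 5A 753,243.64; Unit 4B 129,180.46; Unit PH1 600,163.76; Unit G1 266,705.11; Unit 5B 804,957.03.
Held at cap: Unit 5A ($489,600); remaining pool $2,064,650 reallocated over remaining floor area 17,483.
Held at cap: Unit PH1 ($672,200); remaining pool $1,392,450 reallocated over remaining floor area 11,657.
Shares after redistribution: Unit 4B 149,792.60 → $149,800; Unit G1 309,260.79 → $309,250; Unit 5B 933,396.61 → $933,400.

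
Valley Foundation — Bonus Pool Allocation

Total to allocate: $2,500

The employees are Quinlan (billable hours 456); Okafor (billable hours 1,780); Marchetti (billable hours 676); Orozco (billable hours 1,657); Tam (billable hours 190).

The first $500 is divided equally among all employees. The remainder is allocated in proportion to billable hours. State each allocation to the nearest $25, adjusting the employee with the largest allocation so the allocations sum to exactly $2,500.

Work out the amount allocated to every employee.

Equal tier: $500 ÷ 5 = $100 apiece.
Remainder $2,000 by billable hours (total 4,759): Quinlan 191.64 → $200; Okafor 748.06 → $750; Marchetti 284.09 → $275; Orozco 696.36 → $700; Tam 79.85 → $75.
Totals: Quinlan $100 + $200 = $300; Okafor $100 + $750 = $850; Marchetti $100 + $275 = $375; Orozco $100 + $700 = $800; Tam $100 + $75 = $175.

Quinlan: $300 · Okafor: $850 · Marchetti: $375 · Orozco: $800 · Tam: $175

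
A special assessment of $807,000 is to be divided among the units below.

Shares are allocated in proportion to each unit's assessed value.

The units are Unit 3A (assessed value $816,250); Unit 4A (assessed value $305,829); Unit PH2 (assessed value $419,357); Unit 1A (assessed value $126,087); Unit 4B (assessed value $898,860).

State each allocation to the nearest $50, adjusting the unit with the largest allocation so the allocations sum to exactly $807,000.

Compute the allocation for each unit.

Unit 3A: $256,650 · Unit 4A: $96,150 · Unit PH2: $131,850 · Unit 1A: $39,650 · Unit 4B: $282,700

Total assessed value = 2,566,383.
Pro-rata amounts: Unit 3A 816,250/2,566,383 × $807,000 = 256,670.09; Unit 4A 305,829/2,566,383 × $807,000 = 96,168.03; Unit PH2 419,357/2,566,383 × $807,000 = 131,866.95; Unit 1A 126,087/2,566,383 × $807,000 = 39,648.10; Unit 4B 898,860/2,566,383 × $807,000 = 282,646.83.
After rounding ($50): Unit 3A $256,650; Unit 4A $96,150; Unit PH2 $131,850; Unit 1A $39,650; Unit 4B $282,650. Sum = $806,950.
Difference $807,000 − $806,950 = +$50 applied to largest allocation (Unit 4B): Unit 4B becomes $282,700.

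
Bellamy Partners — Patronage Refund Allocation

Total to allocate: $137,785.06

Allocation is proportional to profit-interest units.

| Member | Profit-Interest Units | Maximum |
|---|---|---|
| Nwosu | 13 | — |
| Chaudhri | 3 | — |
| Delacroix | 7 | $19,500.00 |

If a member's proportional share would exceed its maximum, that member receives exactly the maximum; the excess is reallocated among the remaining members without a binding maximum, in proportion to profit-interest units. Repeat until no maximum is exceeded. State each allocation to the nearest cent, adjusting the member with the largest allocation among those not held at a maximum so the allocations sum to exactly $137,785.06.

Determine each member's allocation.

Profit-interest units total: 23.
Proportional shares (ignoring caps): Nwosu 77,878.5122; Chaudhri 17,971.9643; Delacroix 41,934.5835.
Capped: Delacroix ($19,500.00); residual $118,285.06 reallocated over remaining profit-interest units 16.
Redistributed shares: Nwosu 96,106.6113 → $96,106.61; Chaudhri 22,178.4487 → $22,178.45.

Nwosu: $96,106.61 · Chaudhri: $22,178.45 · Delacroix: $19,500.00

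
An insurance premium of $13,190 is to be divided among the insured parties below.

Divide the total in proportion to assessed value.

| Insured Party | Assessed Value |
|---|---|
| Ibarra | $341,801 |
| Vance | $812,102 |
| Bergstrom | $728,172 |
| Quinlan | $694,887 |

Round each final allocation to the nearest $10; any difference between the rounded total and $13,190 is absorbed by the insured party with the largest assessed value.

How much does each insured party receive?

Combined assessed value = 2,576,962.
Pro-rata amounts: Ibarra 341,801/2,576,962 × $13,190 = 1,749.48; Vance 812,102/2,576,962 × $13,190 = 4,156.69; Bergstrom 728,172/2,576,962 × $13,190 = 3,727.10; Quinlan 694,887/2,576,962 × $13,190 = 3,556.73.
Rounded to nearest $10: Ibarra $1,750; Vance $4,160; Bergstrom $3,730; Quinlan $3,560. Sum = $13,200.
Difference $13,190 − $13,200 = −$10 applied to largest assessed value (Vance): Vance becomes $4,150.

Ibarra: $1,750 | Vance: $4,150 | Bergstrom: $3,730 | Quinlan: $3,560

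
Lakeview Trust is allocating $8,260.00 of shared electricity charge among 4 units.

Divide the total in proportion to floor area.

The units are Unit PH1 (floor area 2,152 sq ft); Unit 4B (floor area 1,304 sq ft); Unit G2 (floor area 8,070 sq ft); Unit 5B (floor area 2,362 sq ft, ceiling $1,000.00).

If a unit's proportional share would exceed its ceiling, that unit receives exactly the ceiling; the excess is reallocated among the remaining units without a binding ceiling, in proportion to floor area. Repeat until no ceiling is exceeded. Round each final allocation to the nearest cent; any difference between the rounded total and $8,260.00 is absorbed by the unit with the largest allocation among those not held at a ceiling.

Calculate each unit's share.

Floor area total: 13,888.
Proportional shares (ignoring caps): Unit PH1 1,279.9194; Unit 4B 775.5645; Unit G2 4,799.6976; Unit 5B 1,404.8185.
Capped: Unit 5B ($1,000.00); remaining pool $7,260.00 reallocated over remaining floor area 11,526.
Shares after redistribution: Unit PH1 1,355.5023 → $1,355.50; Unit 4B 821.3639 → $821.36; Unit G2 5,083.1338 → $5,083.13.
Rounding difference +$0.01 applied to Unit G2 → $5,083.14.

Unit PH1: $1,355.50; Unit 4B: $821.36; Unit G2: $5,083.14; Unit 5B: $1,000.00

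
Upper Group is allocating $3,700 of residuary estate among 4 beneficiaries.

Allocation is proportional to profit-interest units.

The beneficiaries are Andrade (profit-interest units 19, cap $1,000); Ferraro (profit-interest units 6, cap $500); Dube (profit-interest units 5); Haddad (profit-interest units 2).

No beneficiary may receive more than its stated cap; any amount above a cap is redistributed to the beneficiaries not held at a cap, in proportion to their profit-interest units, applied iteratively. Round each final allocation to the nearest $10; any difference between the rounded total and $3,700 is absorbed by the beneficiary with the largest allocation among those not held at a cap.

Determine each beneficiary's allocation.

Andrade: $1,000 · Ferraro: $500 · Dube: $1,570 · Haddad: $630

Profit-interest units total: 32.
Unconstrained shares: Andrade 2,196.88; Ferraro 693.75; Dube 578.12; Haddad 231.25.
Cap binds for Andrade ($1,000), Ferraro ($500); residual $2,200 reallocated over remaining profit-interest units 7.
Redistributed shares: Dube 1,571.43 → $1,570; Haddad 628.57 → $630.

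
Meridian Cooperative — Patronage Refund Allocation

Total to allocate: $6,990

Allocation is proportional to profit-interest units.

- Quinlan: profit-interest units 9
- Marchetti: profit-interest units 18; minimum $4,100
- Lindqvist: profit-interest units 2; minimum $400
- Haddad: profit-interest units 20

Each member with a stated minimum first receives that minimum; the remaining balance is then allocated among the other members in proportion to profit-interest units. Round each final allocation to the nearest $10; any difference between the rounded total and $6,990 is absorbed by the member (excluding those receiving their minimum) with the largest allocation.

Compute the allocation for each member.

Quinlan: $770 · Marchetti: $4,100 · Lindqvist: $400 · Haddad: $1,720

Minimums first: Marchetti $4,100; Lindqvist $400. Balance $2,490.
Balance split over remaining profit-interest units 29: Quinlan 772.76 → $770; Haddad 1,717.24 → $1,720.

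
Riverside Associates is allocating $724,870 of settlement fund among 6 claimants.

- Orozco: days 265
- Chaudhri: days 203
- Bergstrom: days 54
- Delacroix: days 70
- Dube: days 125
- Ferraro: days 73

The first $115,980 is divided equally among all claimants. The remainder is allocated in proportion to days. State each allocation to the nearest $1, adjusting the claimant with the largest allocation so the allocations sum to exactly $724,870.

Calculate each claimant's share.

First tranche $115,980 split equally: $19,330 each.
Remainder $608,890 by days (total 790): Orozco 204,247.91 → $204,248; Chaudhri 156,461.61 → $156,462; Bergstrom 41,620.33 → $41,620; Delacroix 53,952.28 → $53,952; Dube 96,343.35 → $96,343; Ferraro 56,264.52 → $56,265.
Totals: Orozco $19,330 + $204,248 = $223,578; Chaudhri $19,330 + $156,462 = $175,792; Bergstrom $19,330 + $41,620 = $60,950; Delacroix $19,330 + $53,952 = $73,282; Dube $19,330 + $96,343 = $115,673; Ferraro $19,330 + $56,265 = $75,595.

Orozco: $223,578 · Chaudhri: $175,792 · Bergstrom: $60,950 · Delacroix: $73,282 · Dube: $115,673 · Ferraro: $75,595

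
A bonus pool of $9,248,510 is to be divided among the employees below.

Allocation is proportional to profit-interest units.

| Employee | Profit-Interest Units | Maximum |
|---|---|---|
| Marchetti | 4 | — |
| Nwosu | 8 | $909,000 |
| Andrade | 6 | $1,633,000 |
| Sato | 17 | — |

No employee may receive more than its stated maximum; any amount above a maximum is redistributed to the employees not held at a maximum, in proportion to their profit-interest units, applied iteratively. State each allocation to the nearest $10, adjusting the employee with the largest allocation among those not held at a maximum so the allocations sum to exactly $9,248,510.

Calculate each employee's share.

Combined profit-interest units = 35.
Pro-rata shares before constraints: Marchetti 1,056,972.57; Nwosu 2,113,945.14; Andrade 1,585,458.86; Sato 4,492,133.43.
Held at cap: Nwosu ($909,000); remaining pool $8,339,510 reallocated over remaining profit-interest units 27.
Held at cap: Andrade ($1,633,000); remaining pool $6,706,510 reallocated over remaining profit-interest units 21.
Redistributed shares: Marchetti 1,277,430.48 → $1,277,430; Sato 5,429,079.52 → $5,429,080.

Marchetti: $1,277,430 | Nwosu: $909,000 | Andrade: $1,633,000 | Sato: $5,429,080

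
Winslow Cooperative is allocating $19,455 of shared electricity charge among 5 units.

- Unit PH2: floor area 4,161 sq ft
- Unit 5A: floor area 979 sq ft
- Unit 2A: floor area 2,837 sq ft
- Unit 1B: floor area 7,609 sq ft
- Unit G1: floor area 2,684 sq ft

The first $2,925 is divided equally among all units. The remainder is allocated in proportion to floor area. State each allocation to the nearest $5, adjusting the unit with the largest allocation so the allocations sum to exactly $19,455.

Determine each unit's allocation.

Unit PH2: $4,350 | Unit 5A: $1,470 | Unit 2A: $3,150 | Unit 1B: $7,470 | Unit G1: $3,015

First tranche $2,925 split equally: $585 each.
Remainder $16,530 by floor area (total 18,270): Unit PH2 3,764.71 → $3,765; Unit 5A 885.76 → $885; Unit 2A 2,566.81 → $2,565; Unit 1B 6,884.33 → $6,885; Unit G1 2,428.38 → $2,430.
Totals: Unit PH2 $585 + $3,765 = $4,350; Unit 5A $585 + $885 = $1,470; Unit 2A $585 + $2,565 = $3,150; Unit 1B $585 + $6,885 = $7,470; Unit G1 $585 + $2,430 = $3,015.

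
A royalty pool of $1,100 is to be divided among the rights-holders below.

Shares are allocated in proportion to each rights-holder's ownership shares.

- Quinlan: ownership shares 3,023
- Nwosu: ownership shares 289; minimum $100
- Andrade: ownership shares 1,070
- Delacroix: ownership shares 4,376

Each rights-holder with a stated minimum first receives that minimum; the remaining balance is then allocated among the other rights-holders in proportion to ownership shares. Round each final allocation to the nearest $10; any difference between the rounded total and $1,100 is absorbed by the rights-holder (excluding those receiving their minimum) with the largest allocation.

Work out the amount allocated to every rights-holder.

Fund the minimums — Nwosu $100. Balance $1,000.
Balance split over remaining ownership shares 8,469: Quinlan 356.95 → $360; Andrade 126.34 → $130; Delacroix 516.71 → $520.
Rounding difference −$10 applied to Delacroix → $510.

Quinlan: $360 | Nwosu: $100 | Andrade: $130 | Delacroix: $510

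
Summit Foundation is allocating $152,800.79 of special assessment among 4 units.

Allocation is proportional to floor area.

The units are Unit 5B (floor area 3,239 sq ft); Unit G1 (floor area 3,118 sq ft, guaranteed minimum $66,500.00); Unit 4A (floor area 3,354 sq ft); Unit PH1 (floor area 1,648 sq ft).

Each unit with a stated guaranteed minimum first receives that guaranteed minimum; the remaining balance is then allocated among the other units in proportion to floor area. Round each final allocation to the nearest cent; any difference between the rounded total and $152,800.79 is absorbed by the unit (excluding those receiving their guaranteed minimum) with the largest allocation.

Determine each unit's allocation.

Unit 5B: $33,919.22; Unit G1: $66,500.00; Unit 4A: $35,123.51; Unit PH1: $17,258.06

Minimums first: Unit G1 $66,500.00. Balance $86,300.79.
Balance split over remaining floor area 8,241: Unit 5B 33,919.2160 → $33,919.22; Unit 4A 35,123.5105 → $35,123.51; Unit PH1 17,258.0636 → $17,258.06.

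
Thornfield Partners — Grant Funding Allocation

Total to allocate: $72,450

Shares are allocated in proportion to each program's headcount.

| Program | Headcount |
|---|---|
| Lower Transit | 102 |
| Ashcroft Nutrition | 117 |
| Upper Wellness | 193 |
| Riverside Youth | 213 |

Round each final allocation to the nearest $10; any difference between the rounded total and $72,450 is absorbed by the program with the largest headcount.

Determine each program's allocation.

Total headcount = 625.
Proportional shares: Lower Transit 102/625 × $72,450 = 11,823.84; Ashcroft Nutrition 117/625 × $72,450 = 13,562.64; Upper Wellness 193/625 × $72,450 = 22,372.56; Riverside Youth 213/625 × $72,450 = 24,690.96.
Rounded to nearest $10: Lower Transit $11,820; Ashcroft Nutrition $13,560; Upper Wellness $22,370; Riverside Youth $24,690. Sum = $72,440.
Difference $72,450 − $72,440 = +$10 applied to largest headcount (Riverside Youth): Riverside Youth becomes $24,700.

Lower Transit: $11,820 · Ashcroft Nutrition: $13,560 · Upper Wellness: $22,370 · Riverside Youth: $24,700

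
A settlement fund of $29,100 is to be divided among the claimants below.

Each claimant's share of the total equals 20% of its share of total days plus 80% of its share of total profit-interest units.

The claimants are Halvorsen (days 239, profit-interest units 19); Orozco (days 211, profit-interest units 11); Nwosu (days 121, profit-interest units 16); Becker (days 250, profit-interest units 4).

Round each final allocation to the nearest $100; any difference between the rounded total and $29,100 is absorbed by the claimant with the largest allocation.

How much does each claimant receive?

Totals — days 821, profit-interest units 50.
Combined weights (20% days + 80% profit-interest units): Halvorsen 0.3622; Orozco 0.2274; Nwosu 0.2855; Becker 0.1249.
Pro-rata amounts: Halvorsen 10,540.65; Orozco 6,617.36; Nwosu 8,307.36; Becker 3,634.63.
After rounding ($100): Halvorsen $10,500; Orozco $6,600; Nwosu $8,300; Becker $3,600. Sum = $29,000.
Difference $29,100 − $29,000 = +$100 applied to largest allocation (Halvorsen): Halvorsen becomes $10,600.

Halvorsen: $10,600; Orozco: $6,600; Nwosu: $8,300; Becker: $3,600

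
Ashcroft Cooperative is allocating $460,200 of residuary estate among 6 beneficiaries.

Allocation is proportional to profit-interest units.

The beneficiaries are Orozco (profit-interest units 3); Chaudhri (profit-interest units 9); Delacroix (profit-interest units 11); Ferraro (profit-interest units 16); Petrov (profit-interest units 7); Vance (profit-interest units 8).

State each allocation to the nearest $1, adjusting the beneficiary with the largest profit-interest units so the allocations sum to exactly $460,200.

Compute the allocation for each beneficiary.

Total profit-interest units = 54.
Raw shares: Orozco 3/54 × $460,200 = 25,566.67; Chaudhri 9/54 × $460,200 = 76,700.00; Delacroix 11/54 × $460,200 = 93,744.44; Ferraro 16/54 × $460,200 = 136,355.56; Petrov 7/54 × $460,200 = 59,655.56; Vance 8/54 × $460,200 = 68,177.78.
After rounding ($1): Orozco $25,567; Chaudhri $76,700; Delacroix $93,744; Ferraro $136,356; Petrov $59,656; Vance $68,178. Sum = $460,201.
Difference $460,200 − $460,201 = −$1 applied to largest profit-interest units (Ferraro): Ferraro becomes $136,355.

Orozco: $25,567; Chaudhri: $76,700; Delacroix: $93,744; Ferraro: $136,355; Petrov: $59,656; Vance: $68,178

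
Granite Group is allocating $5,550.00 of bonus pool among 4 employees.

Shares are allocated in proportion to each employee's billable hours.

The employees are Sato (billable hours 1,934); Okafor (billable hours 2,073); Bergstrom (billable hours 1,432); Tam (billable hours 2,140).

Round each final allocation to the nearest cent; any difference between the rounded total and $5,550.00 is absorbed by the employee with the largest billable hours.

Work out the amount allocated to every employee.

Combined billable hours = 1,934 + 2,073 + 1,432 + 2,140 = 7,579.
Raw shares: Sato 1,416.2422; Okafor 1,518.0301; Bergstrom 1,048.6344; Tam 1,567.0933.
At nearest cent: Sato $1,416.24; Okafor $1,518.03; Bergstrom $1,048.63; Tam $1,567.09. Sum = $5,549.99.
Difference $5,550.00 − $5,549.99 = +$0.01 applied to largest billable hours (Tam): Tam becomes $1,567.10.

Sato: $1,416.24; Okafor: $1,518.03; Bergstrom: $1,048.63; Tam: $1,567.10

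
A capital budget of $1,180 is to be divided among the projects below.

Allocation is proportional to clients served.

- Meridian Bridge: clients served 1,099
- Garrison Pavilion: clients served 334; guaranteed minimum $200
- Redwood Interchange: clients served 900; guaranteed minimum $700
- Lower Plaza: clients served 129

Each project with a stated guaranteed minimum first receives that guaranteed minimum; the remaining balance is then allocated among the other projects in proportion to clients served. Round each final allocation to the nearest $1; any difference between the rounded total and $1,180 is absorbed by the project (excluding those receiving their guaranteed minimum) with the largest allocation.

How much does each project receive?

Minimums first: Garrison Pavilion $200; Redwood Interchange $700. Residual $280.
Residual split over remaining clients served 1,228: Meridian Bridge 250.59 → $251; Lower Plaza 29.41 → $29.

Meridian Bridge: $251; Garrison Pavilion: $200; Redwood Interchange: $700; Lower Plaza: $29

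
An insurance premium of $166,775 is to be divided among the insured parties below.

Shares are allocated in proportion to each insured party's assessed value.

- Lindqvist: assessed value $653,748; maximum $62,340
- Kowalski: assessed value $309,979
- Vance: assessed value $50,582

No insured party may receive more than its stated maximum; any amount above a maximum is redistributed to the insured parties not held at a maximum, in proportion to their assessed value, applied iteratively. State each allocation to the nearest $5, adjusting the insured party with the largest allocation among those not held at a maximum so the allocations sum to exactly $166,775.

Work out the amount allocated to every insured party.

Lindqvist: $62,340 · Kowalski: $89,785 · Vance: $14,650

Assessed value total: 1,014,309.
Pro-rata shares before constraints: Lindqvist 107,490.74; Kowalski 50,967.45; Vance 8,316.81.
Held at cap: Lindqvist ($62,340); residual $104,435 reallocated over remaining assessed value 360,561.
Shares after redistribution: Kowalski 89,784.13 → $89,785; Vance 14,650.87 → $14,650.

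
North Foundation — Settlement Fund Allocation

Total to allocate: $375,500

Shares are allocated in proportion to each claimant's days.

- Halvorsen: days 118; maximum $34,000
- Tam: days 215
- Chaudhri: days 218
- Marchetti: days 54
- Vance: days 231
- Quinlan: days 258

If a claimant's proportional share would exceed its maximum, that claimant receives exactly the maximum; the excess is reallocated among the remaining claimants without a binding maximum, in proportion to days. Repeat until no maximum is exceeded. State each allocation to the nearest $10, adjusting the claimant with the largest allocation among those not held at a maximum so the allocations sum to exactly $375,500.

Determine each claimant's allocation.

Total days = 1,094.
Pro-rata shares before constraints: Halvorsen 40,501.83; Tam 73,795.70; Chaudhri 74,825.41; Marchetti 18,534.73; Vance 79,287.48; Quinlan 88,554.84.
Held at cap: Halvorsen ($34,000); balance $341,500 reallocated over remaining days 976.
Remaining shares: Tam 75,227.97 → $75,230; Chaudhri 76,277.66 → $76,280; Marchetti 18,894.47 → $18,890; Vance 80,826.33 → $80,830; Quinlan 90,273.57 → $90,270.

Halvorsen: $34,000 | Tam: $75,230 | Chaudhri: $76,280 | Marchetti: $18,890 | Vance: $80,830 | Quinlan: $90,270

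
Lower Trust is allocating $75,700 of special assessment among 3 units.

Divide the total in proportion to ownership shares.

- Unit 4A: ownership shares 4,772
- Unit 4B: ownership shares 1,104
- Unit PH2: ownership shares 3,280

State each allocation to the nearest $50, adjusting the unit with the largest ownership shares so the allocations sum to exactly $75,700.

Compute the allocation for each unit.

Unit 4A: $39,450; Unit 4B: $9,150; Unit PH2: $27,100

Combined ownership shares = 4,772 + 1,104 + 3,280 = 9,156.
Raw shares: Unit 4A 39,453.95; Unit 4B 9,127.65; Unit PH2 27,118.39.
At nearest $50: Unit 4A $39,450; Unit 4B $9,150; Unit PH2 $27,100. Sum = $75,700.
Sum already equals the total — no adjustment.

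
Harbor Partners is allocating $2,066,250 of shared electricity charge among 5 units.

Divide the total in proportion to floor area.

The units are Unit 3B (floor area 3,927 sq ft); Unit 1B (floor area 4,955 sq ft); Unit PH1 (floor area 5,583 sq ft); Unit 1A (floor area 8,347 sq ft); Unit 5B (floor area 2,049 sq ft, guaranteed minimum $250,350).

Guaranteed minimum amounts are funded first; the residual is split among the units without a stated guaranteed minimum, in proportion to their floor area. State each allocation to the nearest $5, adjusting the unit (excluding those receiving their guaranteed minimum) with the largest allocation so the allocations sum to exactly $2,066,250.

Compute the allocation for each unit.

Guaranteed amounts: Unit 5B $250,350. Remaining pool $1,815,900.
Remaining pool split over remaining floor area 22,812: Unit 3B 312,600.36 → $312,600; Unit 1B 394,432.08 → $394,430; Unit PH1 444,422.66 → $444,425; Unit 1A 664,444.91 → $664,445.

Unit 3B: $312,600 · Unit 1B: $394,430 · Unit PH1: $444,425 · Unit 1A: $664,445 · Unit 5B: $250,350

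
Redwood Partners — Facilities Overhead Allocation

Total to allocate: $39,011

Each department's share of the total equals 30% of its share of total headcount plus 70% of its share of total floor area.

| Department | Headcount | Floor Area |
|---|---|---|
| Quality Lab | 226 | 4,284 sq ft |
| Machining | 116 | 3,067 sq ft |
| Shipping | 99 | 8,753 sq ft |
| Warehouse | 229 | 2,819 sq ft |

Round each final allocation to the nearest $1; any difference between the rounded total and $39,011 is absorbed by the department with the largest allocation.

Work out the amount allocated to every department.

Totals — headcount 670, floor area 18,923.
Blended shares (30% headcount + 70% floor area): Quality Lab 0.2597; Machining 0.1654; Shipping 0.3681; Warehouse 0.2068.
Raw shares: Quality Lab 10,129.90; Machining 6,452.22; Shipping 14,360.71; Warehouse 8,068.17.
Rounded to nearest $1: Quality Lab $10,130; Machining $6,452; Shipping $14,361; Warehouse $8,068. Sum = $39,011.
No rounding difference to absorb.

Quality Lab: $10,130; Machining: $6,452; Shipping: $14,361; Warehouse: $8,068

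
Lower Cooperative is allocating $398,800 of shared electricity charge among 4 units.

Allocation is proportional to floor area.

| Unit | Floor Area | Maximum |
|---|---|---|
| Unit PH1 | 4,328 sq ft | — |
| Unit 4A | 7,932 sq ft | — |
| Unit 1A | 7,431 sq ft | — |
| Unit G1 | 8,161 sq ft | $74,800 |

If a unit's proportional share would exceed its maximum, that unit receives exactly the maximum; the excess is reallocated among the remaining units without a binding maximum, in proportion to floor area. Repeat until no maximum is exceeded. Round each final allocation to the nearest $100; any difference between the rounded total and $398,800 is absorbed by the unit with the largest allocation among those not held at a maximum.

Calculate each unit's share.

Unit PH1: $71,200 · Unit 4A: $130,500 · Unit 1A: $122,300 · Unit G1: $74,800

Sum of floor area: 27,852.
Proportional shares (ignoring caps): Unit PH1 61,970.64; Unit 4A 113,574.67; Unit 1A 106,401.08; Unit G1 116,853.61.
Capped: Unit G1 ($74,800); remaining pool $324,000 reallocated over remaining floor area 19,691.
Remaining shares: Unit PH1 71,213.85 → $71,200; Unit 4A 130,514.85 → $130,500; Unit 1A 122,271.29 → $122,300.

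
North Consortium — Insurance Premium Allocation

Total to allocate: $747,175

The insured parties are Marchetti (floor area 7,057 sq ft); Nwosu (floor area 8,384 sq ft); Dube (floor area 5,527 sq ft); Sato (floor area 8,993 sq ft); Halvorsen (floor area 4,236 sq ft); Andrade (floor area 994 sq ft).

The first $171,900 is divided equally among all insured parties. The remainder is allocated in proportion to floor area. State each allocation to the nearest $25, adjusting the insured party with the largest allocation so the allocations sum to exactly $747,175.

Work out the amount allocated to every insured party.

Marchetti: $144,000; Nwosu: $165,700; Dube: $119,000; Sato: $175,675; Halvorsen: $97,900; Andrade: $44,900

$171,900 shared equally gives $28,650 per insured party.
Remainder $575,275 by floor area (total 35,191): Marchetti 115,362.33 → $115,350; Nwosu 137,055.09 → $137,050; Dube 90,351.08 → $90,350; Sato 147,010.54 → $147,000; Halvorsen 69,246.82 → $69,250; Andrade 16,249.14 → $16,250.
Rounding difference +$25 on remainder applied to Sato.
Totals: Marchetti $28,650 + $115,350 = $144,000; Nwosu $28,650 + $137,050 = $165,700; Dube $28,650 + $90,350 = $119,000; Sato $28,650 + $147,025 = $175,675; Halvorsen $28,650 + $69,250 = $97,900; Andrade $28,650 + $16,250 = $44,900.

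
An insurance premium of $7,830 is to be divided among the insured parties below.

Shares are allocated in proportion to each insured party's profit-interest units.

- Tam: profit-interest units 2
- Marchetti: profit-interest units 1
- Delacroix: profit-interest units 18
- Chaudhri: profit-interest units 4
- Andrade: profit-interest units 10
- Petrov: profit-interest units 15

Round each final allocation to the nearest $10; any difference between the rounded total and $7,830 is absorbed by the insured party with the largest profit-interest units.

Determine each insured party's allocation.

Tam: $310 | Marchetti: $160 | Delacroix: $2,810 | Chaudhri: $630 | Andrade: $1,570 | Petrov: $2,350

Total profit-interest units = 50.
Raw shares: Tam 2/50 × $7,830 = 313.20; Marchetti 1/50 × $7,830 = 156.60; Delacroix 18/50 × $7,830 = 2,818.80; Chaudhri 4/50 × $7,830 = 626.40; Andrade 10/50 × $7,830 = 1,566.00; Petrov 15/50 × $7,830 = 2,349.00.
Rounded to nearest $10: Tam $310; Marchetti $160; Delacroix $2,820; Chaudhri $630; Andrade $1,570; Petrov $2,350. Sum = $7,840.
Difference $7,830 − $7,840 = −$10 applied to largest profit-interest units (Delacroix): Delacroix becomes $2,810.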